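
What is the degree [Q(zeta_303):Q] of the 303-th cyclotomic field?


The degree equals Euler's totient phi(303).
303 = 3 * 101
phi(303) = 200

200


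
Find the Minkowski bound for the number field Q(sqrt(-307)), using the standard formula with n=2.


d = -307, d mod 4 = 1, so disc(K) = d = -307; |disc(K)| = 307
Imaginary quadratic field, so n = 2, s = r2 = 1, r1 = 0
M = (n!/n^n) * (4/pi)^s * sqrt(|disc(K)|) = (2!/2^2) * (4/pi)^1 * sqrt(307)
= 0.5 * 1.273240 * 17.521415
= 11.1545

11.1545


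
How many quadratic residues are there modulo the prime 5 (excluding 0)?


For prime p, the number of non-zero quadratic residues is (p-1)/2.
= (5-1)/2
= 2

2


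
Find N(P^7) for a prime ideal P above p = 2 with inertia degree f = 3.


N(P^a) = p^(a*f)
= 2^(7*3)
= 2^21
= 2097152

2097152


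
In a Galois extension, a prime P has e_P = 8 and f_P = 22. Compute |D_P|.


|D_P| = e * f
= 8 * 22
= 176

176


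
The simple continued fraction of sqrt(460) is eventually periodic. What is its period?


Run the CF algorithm for sqrt(460).
a_0 = floor(sqrt(460)) = 21; set m_0=0, q_0=1.
Recurrence: m' = q*a - m,  q' = (d - m'^2)/q,  a' = floor((a_0 + m')/q').
  step 1: m=21, q=19, a=2
  step 2: m=17, q=9, a=4
  step 3: m=19, q=11, a=3
  step 4: m=14, q=24, a=1
  step 5: m=10, q=15, a=2
  step 6: m=20, q=4, a=10
  step 7: m=20, q=15, a=2
  step 8: m=10, q=24, a=1
  step 9: m=14, q=11, a=3
  step 10: m=19, q=9, a=4
  step 11: m=17, q=19, a=2
  step 12: m=21, q=1, a=42
a_12 = 2*a_0 = 42, so the period closes here.
sqrt(460) = [21; 2, 4, 3, 1, 2, 10, 2, 1, 3, 4, 2, 42]
Period length = 12

12


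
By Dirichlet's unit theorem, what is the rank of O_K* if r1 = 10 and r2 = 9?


By Dirichlet's unit theorem:
rank = r1 + r2 - 1
= 10 + 9 - 1
= 18

18


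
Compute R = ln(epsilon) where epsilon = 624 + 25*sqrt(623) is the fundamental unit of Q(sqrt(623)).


epsilon = 624 + 25*sqrt(623)
= 1247.9992
R = ln(1247.9992)
= 7.1293

7.1293


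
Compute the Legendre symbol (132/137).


p = 137 is prime, so compute (132/137) with the reciprocity algorithm (Jacobi-symbol steps: pull out 2s via (2/n), flip via reciprocity, reduce):
  pull out 2: (2/137) = +1  (since 137 mod 8 = 1)
  pull out 2: (2/137) = +1  (since 137 mod 8 = 1)
  reciprocity: (33/137) -> +(137/33)
  reduce: (5/33)
  reciprocity: (5/33) -> +(33/5)
  reduce: (3/5)
  reciprocity: (3/5) -> +(5/3)
  reduce: (2/3)
  pull out 2: (2/3) = -1  (since 3 mod 8 = 3)
  (1/3) = 1
Product of signs = -1
(132/137) = -1

-1


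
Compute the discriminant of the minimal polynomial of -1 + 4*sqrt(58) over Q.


The element -1 + 4*sqrt(58) has minimal polynomial:
x^2 + 2*x - 927
Discriminant = (2)^2 - 4*(-927)
= 4 + 3708
= 3712

3712


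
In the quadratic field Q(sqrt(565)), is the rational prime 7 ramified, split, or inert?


K = Q(sqrt(565)). Since d mod 4 = 1, disc(K) = 565.
Check p | disc: 565 mod 7 = 5.
p does not divide disc. Compute Legendre symbol (d/p):
5^((7-1)/2) mod 7 = -1
(d/p) = -1, so p is inert: (p) stays prime with e=1, f=2, g=1.
Therefore p is inert.

inert


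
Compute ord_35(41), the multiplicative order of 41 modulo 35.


We want ord_35(41), the smallest k >= 1 with 41^k = 1 mod 35.
n = 35 = 5 * 7, phi(35) = 24; the order divides phi(n).
Divisors of 24: 1, 2, 3, 4, 6, 8, 12, 24
Repeated squaring mod 35: 41^1 = 6, 41^2 = 1, 41^4 = 1, 41^8 = 1, 41^16 = 1
Test divisors in increasing order:
  k=1: 41^1 = 6 mod 35
  k=2: 41^2 = 1 mod 35  <- first divisor giving 1
Order = 2

2


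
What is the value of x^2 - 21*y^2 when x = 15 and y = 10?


x^2 - d*y^2
= 15^2 - 21*10^2
= 225 - 2100
= -1875

-1875


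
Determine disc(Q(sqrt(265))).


For K = Q(sqrt(d)) with d squarefree: disc(K) = d if d = 1 mod 4, and disc(K) = 4d if d = 2 or 3 mod 4.
Here d = 265, and d mod 4 = 1.
d = 1 mod 4 (O_K = Z[(1+sqrt(d))/2]), so disc(K) = d = 265

265


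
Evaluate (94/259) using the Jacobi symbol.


Compute (94/259) via quadratic reciprocity:
  pull out 2: (2/259) = -1  (since 259 mod 8 = 3)
  reciprocity: (47/259) -> -(259/47)
  reduce: (24/47)
  pull out 2: (2/47) = +1  (since 47 mod 8 = 7)
  pull out 2: (2/47) = +1  (since 47 mod 8 = 7)
  pull out 2: (2/47) = +1  (since 47 mod 8 = 7)
  reciprocity: (3/47) -> -(47/3)
  reduce: (2/3)
  pull out 2: (2/3) = -1  (since 3 mod 8 = 3)
  (1/3) = 1
Product of signs = 1

1


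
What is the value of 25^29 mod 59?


p = 59 is prime and the exponent is (p-1)/2 = 29, so by Euler's criterion 25^29 = (25/59) = +1 or -1 mod 59.
Compute by square-and-multiply:
  29 = 16 + 8 + 4 + 1 (binary 11101)
  Repeated squaring mod 59: 25^1 = 25, 25^2 = 35, 25^4 = 45, 25^8 = 19, 25^16 = 7
  25^29 = 25^16 * 25^8 * 25^4 * 25^1 = 7 * 19 * 45 * 25 mod 59
    7 * 19 = 133 = 15 mod 59
    15 * 45 = 675 = 26 mod 59
    26 * 25 = 650 = 1 mod 59
  25^29 = 1 mod 59
Result 1: 25 is a quadratic residue mod 59.
25^29 mod 59 = 1

1


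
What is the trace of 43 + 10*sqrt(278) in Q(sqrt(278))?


Tr(a + b*sqrt(d)) = (a + b*sqrt(d)) + (a - b*sqrt(d)) = 2a
= 2 * (43)
= 86

86


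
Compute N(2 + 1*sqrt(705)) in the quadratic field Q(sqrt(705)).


N(a + b*sqrt(d)) = a^2 - d*b^2
= (2)^2 - (705)*(1)^2
= 4 - 705
= -701

-701


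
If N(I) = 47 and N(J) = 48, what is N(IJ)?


N(IJ) = N(I) * N(J)
= 47 * 48
= 2256

2256


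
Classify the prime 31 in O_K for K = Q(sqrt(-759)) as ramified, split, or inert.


K = Q(sqrt(-759)). Since d mod 4 = 1, disc(K) = -759.
Check p | disc: -759 mod 31 = 16.
p does not divide disc. Compute Legendre symbol (d/p):
16^((31-1)/2) mod 31 = 1
(d/p) = 1, so p splits: (p) = P*P' with e=1, f=1, g=2.
Therefore p is split.

split


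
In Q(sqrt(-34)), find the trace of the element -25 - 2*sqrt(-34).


Tr(a + b*sqrt(d)) = (a + b*sqrt(d)) + (a - b*sqrt(d)) = 2a
= 2 * (-25)
= -50

-50


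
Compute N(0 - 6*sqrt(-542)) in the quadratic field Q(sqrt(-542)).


N(a + b*sqrt(d)) = a^2 - d*b^2
= (0)^2 - (-542)*(-6)^2
= 0 + 19512
= 19512

19512


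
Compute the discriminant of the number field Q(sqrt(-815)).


For K = Q(sqrt(d)) with d squarefree: disc(K) = d if d = 1 mod 4, and disc(K) = 4d if d = 2 or 3 mod 4.
Here d = -815, and d mod 4 = 1.
d = 1 mod 4 (O_K = Z[(1+sqrt(d))/2]), so disc(K) = d = -815

-815


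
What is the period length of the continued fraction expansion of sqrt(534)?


Run the CF algorithm for sqrt(534).
a_0 = floor(sqrt(534)) = 23; set m_0=0, q_0=1.
Recurrence: m' = q*a - m,  q' = (d - m'^2)/q,  a' = floor((a_0 + m')/q').
  step 1: m=23, q=5, a=9
  step 2: m=22, q=10, a=4
  step 3: m=18, q=21, a=1
  step 4: m=3, q=25, a=1
  step 5: m=22, q=2, a=22
  step 6: m=22, q=25, a=1
  step 7: m=3, q=21, a=1
  step 8: m=18, q=10, a=4
  step 9: m=22, q=5, a=9
  step 10: m=23, q=1, a=46
a_10 = 2*a_0 = 46, so the period closes here.
sqrt(534) = [23; 9, 4, 1, 1, 22, 1, 1, 4, 9, 46]
Period length = 10

10


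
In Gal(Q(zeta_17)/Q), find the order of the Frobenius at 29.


The Frobenius at p in Gal(Q(zeta_n)/Q) = (Z/nZ)* is the class of p, so its order is ord_17(29), the smallest k >= 1 with 29^k = 1 mod 17.
n = 17 = 17, phi(17) = 16; the order divides phi(n).
Divisors of 16: 1, 2, 4, 8, 16
Repeated squaring mod 17: 29^1 = 12, 29^2 = 8, 29^4 = 13, 29^8 = 16, 29^16 = 1
Test divisors in increasing order:
  k=1: 29^1 = 12 mod 17
  k=2: 29^2 = 8 mod 17
  k=4: 29^4 = 13 mod 17
  k=8: 29^8 = 16 mod 17
  k=16: 29^16 = 1 mod 17  <- first divisor giving 1
Order = 16

16


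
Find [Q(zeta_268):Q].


The degree equals Euler's totient phi(268).
268 = 2^2 * 67
phi(268) = 132

132


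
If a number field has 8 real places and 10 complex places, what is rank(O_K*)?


By Dirichlet's unit theorem:
rank = r1 + r2 - 1
= 8 + 10 - 1
= 17

17


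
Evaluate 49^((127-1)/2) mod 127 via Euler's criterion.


p = 127 is prime and the exponent is (p-1)/2 = 63, so by Euler's criterion 49^63 = (49/127) = +1 or -1 mod 127.
Compute by square-and-multiply:
  63 = 32 + 16 + 8 + 4 + 2 + 1 (binary 111111)
  Repeated squaring mod 127: 49^1 = 49, 49^2 = 115, 49^4 = 17, 49^8 = 35, 49^16 = 82, 49^32 = 120
  49^63 = 49^32 * 49^16 * 49^8 * 49^4 * 49^2 * 49^1 = 120 * 82 * 35 * 17 * 115 * 49 mod 127
    120 * 82 = 9840 = 61 mod 127
    61 * 35 = 2135 = 103 mod 127
    103 * 17 = 1751 = 100 mod 127
    100 * 115 = 11500 = 70 mod 127
    70 * 49 = 3430 = 1 mod 127
  49^63 = 1 mod 127
Result 1: 49 is a quadratic residue mod 127.
49^63 mod 127 = 1

1


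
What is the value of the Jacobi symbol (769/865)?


Compute (769/865) via quadratic reciprocity:
  reciprocity: (769/865) -> +(865/769)
  reduce: (96/769)
  pull out 2: (2/769) = +1  (since 769 mod 8 = 1)
  pull out 2: (2/769) = +1  (since 769 mod 8 = 1)
  pull out 2: (2/769) = +1  (since 769 mod 8 = 1)
  pull out 2: (2/769) = +1  (since 769 mod 8 = 1)
  pull out 2: (2/769) = +1  (since 769 mod 8 = 1)
  reciprocity: (3/769) -> +(769/3)
  reduce: (1/3)
  (1/3) = 1
Product of signs = 1

1


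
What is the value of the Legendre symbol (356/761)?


p = 761 is prime, so compute (356/761) with the reciprocity algorithm (Jacobi-symbol steps: pull out 2s via (2/n), flip via reciprocity, reduce):
  pull out 2: (2/761) = +1  (since 761 mod 8 = 1)
  pull out 2: (2/761) = +1  (since 761 mod 8 = 1)
  reciprocity: (89/761) -> +(761/89)
  reduce: (49/89)
  reciprocity: (49/89) -> +(89/49)
  reduce: (40/49)
  pull out 2: (2/49) = +1  (since 49 mod 8 = 1)
  pull out 2: (2/49) = +1  (since 49 mod 8 = 1)
  pull out 2: (2/49) = +1  (since 49 mod 8 = 1)
  reciprocity: (5/49) -> +(49/5)
  reduce: (4/5)
  pull out 2: (2/5) = -1  (since 5 mod 8 = 5)
  pull out 2: (2/5) = -1  (since 5 mod 8 = 5)
  (1/5) = 1
Product of signs = 1
(356/761) = 1

1


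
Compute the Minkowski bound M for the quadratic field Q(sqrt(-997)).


d = -997, d mod 4 = 3, so disc(K) = 4d = -3988; |disc(K)| = 3988
Imaginary quadratic field, so n = 2, s = r2 = 1, r1 = 0
M = (n!/n^n) * (4/pi)^s * sqrt(|disc(K)|) = (2!/2^2) * (4/pi)^1 * sqrt(3988)
= 0.5 * 1.273240 * 63.150614
= 40.2029

40.2029


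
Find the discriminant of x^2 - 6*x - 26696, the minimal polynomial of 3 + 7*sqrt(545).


The element 3 + 7*sqrt(545) has minimal polynomial:
x^2 - 6*x - 26696
Discriminant = (-6)^2 - 4*(-26696)
= 36 + 106784
= 106820

106820


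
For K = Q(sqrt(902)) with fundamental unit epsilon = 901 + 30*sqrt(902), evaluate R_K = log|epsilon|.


epsilon = 901 + 30*sqrt(902)
= 1801.9994
R = ln(1801.9994)
= 7.4967

7.4967


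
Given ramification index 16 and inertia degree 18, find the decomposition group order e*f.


|D_P| = e * f
= 16 * 18
= 288

288


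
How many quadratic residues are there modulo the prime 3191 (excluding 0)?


For prime p, the number of non-zero quadratic residues is (p-1)/2.
= (3191-1)/2
= 1595

1595


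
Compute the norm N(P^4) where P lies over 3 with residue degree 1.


N(P^a) = p^(a*f)
= 3^(4*1)
= 3^4
= 81

81


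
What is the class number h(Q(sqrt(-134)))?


K = Q(sqrt(-134)). d mod 4 = 2, so D = disc(K) = 4d = -536
h(K) equals the number of primitive reduced positive-definite forms (a, b, c) = a*x^2 + b*x*y + c*y^2 with b^2 - 4ac = D,
where reduced means |b| <= a <= c, with b >= 0 whenever |b| = a or a = c, and primitive means gcd(a, b, c) = 1.
Reduced forces 3a^2 <= |D| = 536, so 1 <= a <= 13; b must have the parity of D, and c = (b^2 - D)/(4a) must be an integer >= a.
Enumerate a = 1..13, b in [-a, a]:
  a=1: (1, 0, 134)  [1]
  a=2: (2, 0, 67)  [1]
  a=3: (3, -2, 45), (3, 2, 45)  [2]
  a=4: none
  a=5: (5, -2, 27), (5, 2, 27)  [2]
  a=6: (6, -4, 23), (6, 4, 23)  [2]
  a=7..8: none
  a=9: (9, -2, 15), (9, 2, 15)  [2]
  a=10: (10, -8, 15), (10, 8, 15)  [2]
  a=11: (11, -6, 13), (11, 6, 13)  [2]
  a=12..13: none
Total reduced forms: 1 + 1 + 2 + 2 + 2 + 2 + 2 + 2 = 14
h = 14

14


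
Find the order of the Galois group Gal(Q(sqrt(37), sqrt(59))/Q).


The 2 square roots of distinct primes are multiplicatively independent over Q,
so [K:Q] = 2^2 and Gal(K/Q) is isomorphic to (Z/2Z)^2.
|Gal| = 2^2 = 4

4


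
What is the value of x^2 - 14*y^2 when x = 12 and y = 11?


x^2 - d*y^2
= 12^2 - 14*11^2
= 144 - 1694
= -1550

-1550


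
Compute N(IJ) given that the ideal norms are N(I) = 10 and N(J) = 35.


N(IJ) = N(I) * N(J)
= 10 * 35
= 350

350


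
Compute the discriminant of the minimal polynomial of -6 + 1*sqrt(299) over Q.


The element -6 + 1*sqrt(299) has minimal polynomial:
x^2 + 12*x - 263
Discriminant = (12)^2 - 4*(-263)
= 144 + 1052
= 1196

1196


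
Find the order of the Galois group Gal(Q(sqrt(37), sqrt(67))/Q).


The 2 square roots of distinct primes are multiplicatively independent over Q,
so [K:Q] = 2^2 and Gal(K/Q) is isomorphic to (Z/2Z)^2.
|Gal| = 2^2 = 4

4


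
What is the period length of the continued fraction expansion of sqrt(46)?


Run the CF algorithm for sqrt(46).
a_0 = floor(sqrt(46)) = 6; set m_0=0, q_0=1.
Recurrence: m' = q*a - m,  q' = (d - m'^2)/q,  a' = floor((a_0 + m')/q').
  step 1: m=6, q=10, a=1
  step 2: m=4, q=3, a=3
  step 3: m=5, q=7, a=1
  step 4: m=2, q=6, a=1
  step 5: m=4, q=5, a=2
  step 6: m=6, q=2, a=6
  step 7: m=6, q=5, a=2
  step 8: m=4, q=6, a=1
  step 9: m=2, q=7, a=1
  step 10: m=5, q=3, a=3
  step 11: m=4, q=10, a=1
  step 12: m=6, q=1, a=12
a_12 = 2*a_0 = 12, so the period closes here.
sqrt(46) = [6; 1, 3, 1, 1, 2, 6, 2, 1, 1, 3, 1, 12]
Period length = 12

12


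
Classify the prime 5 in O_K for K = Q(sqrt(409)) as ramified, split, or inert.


K = Q(sqrt(409)). Since d mod 4 = 1, disc(K) = 409.
Check p | disc: 409 mod 5 = 4.
p does not divide disc. Compute Legendre symbol (d/p):
4^((5-1)/2) mod 5 = 1
(d/p) = 1, so p splits: (p) = P*P' with e=1, f=1, g=2.
Therefore p is split.

split


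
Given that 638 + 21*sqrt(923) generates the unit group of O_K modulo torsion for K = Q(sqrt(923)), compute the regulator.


epsilon = 638 + 21*sqrt(923)
= 1275.9992
R = ln(1275.9992)
= 7.1515

7.1515


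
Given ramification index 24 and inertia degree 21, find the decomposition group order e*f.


|D_P| = e * f
= 24 * 21
= 504

504


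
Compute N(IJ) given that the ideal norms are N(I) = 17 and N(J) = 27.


N(IJ) = N(I) * N(J)
= 17 * 27
= 459

459


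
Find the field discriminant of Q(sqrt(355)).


For K = Q(sqrt(d)) with d squarefree: disc(K) = d if d = 1 mod 4, and disc(K) = 4d if d = 2 or 3 mod 4.
Here d = 355, and d mod 4 = 3.
d = 3 mod 4, not 1 (O_K = Z[sqrt(d)]), so disc(K) = 4d = 4 * (355) = 1420

1420


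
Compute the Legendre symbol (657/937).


p = 937 is prime, so compute (657/937) with the reciprocity algorithm (Jacobi-symbol steps: pull out 2s via (2/n), flip via reciprocity, reduce):
  reciprocity: (657/937) -> +(937/657)
  reduce: (280/657)
  pull out 2: (2/657) = +1  (since 657 mod 8 = 1)
  pull out 2: (2/657) = +1  (since 657 mod 8 = 1)
  pull out 2: (2/657) = +1  (since 657 mod 8 = 1)
  reciprocity: (35/657) -> +(657/35)
  reduce: (27/35)
  reciprocity: (27/35) -> -(35/27)
  reduce: (8/27)
  pull out 2: (2/27) = -1  (since 27 mod 8 = 3)
  pull out 2: (2/27) = -1  (since 27 mod 8 = 3)
  pull out 2: (2/27) = -1  (since 27 mod 8 = 3)
  (1/27) = 1
Product of signs = 1
(657/937) = 1

1


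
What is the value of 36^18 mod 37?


p = 37 is prime and the exponent is (p-1)/2 = 18, so by Euler's criterion 36^18 = (36/37) = +1 or -1 mod 37.
Compute by square-and-multiply:
  18 = 16 + 2 (binary 10010)
  Repeated squaring mod 37: 36^1 = 36, 36^2 = 1, 36^4 = 1, 36^8 = 1, 36^16 = 1
  36^18 = 36^16 * 36^2 = 1 * 1 mod 37
    1 * 1 = 1 = 1 mod 37
  36^18 = 1 mod 37
Result 1: 36 is a quadratic residue mod 37.
36^18 mod 37 = 1

1


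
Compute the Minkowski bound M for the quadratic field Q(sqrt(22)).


d = 22, d mod 4 = 2, so disc(K) = 4d = 88; |disc(K)| = 88
Real quadratic field, so n = 2, s = r2 = 0, r1 = 2
M = (n!/n^n) * (4/pi)^s * sqrt(|disc(K)|) = (2!/2^2) * (4/pi)^0 * sqrt(88)
= 0.5 * 1.000000 * 9.380832
= 4.6904

4.6904


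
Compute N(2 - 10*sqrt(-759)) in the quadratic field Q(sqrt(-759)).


N(a + b*sqrt(d)) = a^2 - d*b^2
= (2)^2 - (-759)*(-10)^2
= 4 + 75900
= 75904

75904


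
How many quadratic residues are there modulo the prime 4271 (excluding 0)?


For prime p, the number of non-zero quadratic residues is (p-1)/2.
= (4271-1)/2
= 2135

2135


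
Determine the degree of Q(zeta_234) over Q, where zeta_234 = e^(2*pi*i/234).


The degree equals Euler's totient phi(234).
234 = 2 * 3^2 * 13
phi(234) = 72

72


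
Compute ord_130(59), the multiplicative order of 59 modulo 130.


We want ord_130(59), the smallest k >= 1 with 59^k = 1 mod 130.
n = 130 = 2 * 5 * 13, phi(130) = 48; the order divides phi(n).
Divisors of 48: 1, 2, 3, 4, 6, 8, 12, 16, 24, 48
Repeated squaring mod 130: 59^1 = 59, 59^2 = 101, 59^4 = 61, 59^8 = 81, 59^16 = 61, 59^32 = 81
Test divisors in increasing order:
  k=1: 59^1 = 59 mod 130
  k=2: 59^2 = 101 mod 130
  k=3: 59^3 = 101 * 59 = 109 mod 130
  k=4: 59^4 = 61 mod 130
  k=6: 59^6 = 61 * 101 = 51 mod 130
  k=8: 59^8 = 81 mod 130
  k=12: 59^12 = 81 * 61 = 1 mod 130  <- first divisor giving 1
Order = 12

12


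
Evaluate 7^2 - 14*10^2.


x^2 - d*y^2
= 7^2 - 14*10^2
= 49 - 1400
= -1351

-1351


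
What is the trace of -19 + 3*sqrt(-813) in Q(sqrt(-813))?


Tr(a + b*sqrt(d)) = (a + b*sqrt(d)) + (a - b*sqrt(d)) = 2a
= 2 * (-19)
= -38

-38


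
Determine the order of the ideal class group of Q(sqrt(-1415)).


K = Q(sqrt(-1415)). d mod 4 = 1, so D = disc(K) = d = -1415
h(K) equals the number of primitive reduced positive-definite forms (a, b, c) = a*x^2 + b*x*y + c*y^2 with b^2 - 4ac = D,
where reduced means |b| <= a <= c, with b >= 0 whenever |b| = a or a = c, and primitive means gcd(a, b, c) = 1.
Reduced forces 3a^2 <= |D| = 1415, so 1 <= a <= 21; b must have the parity of D, and c = (b^2 - D)/(4a) must be an integer >= a.
Enumerate a = 1..21, b in [-a, a]:
  a=1: (1, 1, 354)  [1]
  a=2: (2, -1, 177), (2, 1, 177)  [2]
  a=3: (3, -1, 118), (3, 1, 118)  [2]
  a=4: (4, -3, 89), (4, 3, 89)  [2]
  a=5: (5, 5, 72)  [1]
  a=6: (6, -5, 60), (6, -1, 59), (6, 1, 59), (6, 5, 60)  [4]
  a=7: none
  a=8: (8, -5, 45), (8, 5, 45)  [2]
  a=9: (9, -5, 40), (9, 5, 40)  [2]
  a=10: (10, -5, 36), (10, 5, 36)  [2]
  a=11: (11, -9, 34), (11, 9, 34)  [2]
  a=12: (12, -11, 32), (12, -5, 30), (12, 5, 30), (12, 11, 32)  [4]
  a=13..14: none
  a=15: (15, -5, 24), (15, 5, 24)  [2]
  a=16: (16, -11, 24), (16, 11, 24)  [2]
  a=17: (17, -9, 22), (17, 9, 22)  [2]
  a=18: (18, -13, 22), (18, -5, 20), (18, 5, 20), (18, 13, 22)  [4]
  a=19..21: none
Total reduced forms: 1 + 2 + 2 + 2 + 1 + 4 + 2 + 2 + 2 + 2 + 4 + 2 + 2 + 2 + 4 = 34
h = 34

34


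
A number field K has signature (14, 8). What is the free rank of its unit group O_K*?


By Dirichlet's unit theorem:
rank = r1 + r2 - 1
= 14 + 8 - 1
= 21

21


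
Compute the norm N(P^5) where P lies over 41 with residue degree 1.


N(P^a) = p^(a*f)
= 41^(5*1)
= 41^5
= 115856201

115856201


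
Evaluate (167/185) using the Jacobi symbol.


Compute (167/185) via quadratic reciprocity:
  reciprocity: (167/185) -> +(185/167)
  reduce: (18/167)
  pull out 2: (2/167) = +1  (since 167 mod 8 = 7)
  reciprocity: (9/167) -> +(167/9)
  reduce: (5/9)
  reciprocity: (5/9) -> +(9/5)
  reduce: (4/5)
  pull out 2: (2/5) = -1  (since 5 mod 8 = 5)
  pull out 2: (2/5) = -1  (since 5 mod 8 = 5)
  (1/5) = 1
Product of signs = 1

1


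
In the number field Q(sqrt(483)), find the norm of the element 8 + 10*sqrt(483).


N(a + b*sqrt(d)) = a^2 - d*b^2
= (8)^2 - (483)*(10)^2
= 64 - 48300
= -48236

-48236


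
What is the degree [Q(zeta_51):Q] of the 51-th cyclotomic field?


The degree equals Euler's totient phi(51).
51 = 3 * 17
phi(51) = 32

32


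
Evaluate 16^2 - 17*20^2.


x^2 - d*y^2
= 16^2 - 17*20^2
= 256 - 6800
= -6544

-6544


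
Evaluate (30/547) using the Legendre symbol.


p = 547 is prime, so compute (30/547) with the reciprocity algorithm (Jacobi-symbol steps: pull out 2s via (2/n), flip via reciprocity, reduce):
  pull out 2: (2/547) = -1  (since 547 mod 8 = 3)
  reciprocity: (15/547) -> -(547/15)
  reduce: (7/15)
  reciprocity: (7/15) -> -(15/7)
  reduce: (1/7)
  (1/7) = 1
Product of signs = -1
(30/547) = -1

-1


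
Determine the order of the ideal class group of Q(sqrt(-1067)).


K = Q(sqrt(-1067)). d mod 4 = 1, so D = disc(K) = d = -1067
h(K) equals the number of primitive reduced positive-definite forms (a, b, c) = a*x^2 + b*x*y + c*y^2 with b^2 - 4ac = D,
where reduced means |b| <= a <= c, with b >= 0 whenever |b| = a or a = c, and primitive means gcd(a, b, c) = 1.
Reduced forces 3a^2 <= |D| = 1067, so 1 <= a <= 18; b must have the parity of D, and c = (b^2 - D)/(4a) must be an integer >= a.
Enumerate a = 1..18, b in [-a, a]:
  a=1: (1, 1, 267)  [1]
  a=2: none
  a=3: (3, -1, 89), (3, 1, 89)  [2]
  a=4..6: none
  a=7: (7, -5, 39), (7, 5, 39)  [2]
  a=8: none
  a=9: (9, -7, 31), (9, 7, 31)  [2]
  a=10: none
  a=11: (11, 11, 27)  [1]
  a=12: none
  a=13: (13, -5, 21), (13, 5, 21)  [2]
  a=14..16: none
  a=17: (17, -15, 19), (17, 15, 19)  [2]
  a=18: none
Total reduced forms: 1 + 2 + 2 + 2 + 1 + 2 + 2 = 12
h = 12

12


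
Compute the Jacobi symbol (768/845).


Compute (768/845) via quadratic reciprocity:
  pull out 2: (2/845) = -1  (since 845 mod 8 = 5)
  pull out 2: (2/845) = -1  (since 845 mod 8 = 5)
  pull out 2: (2/845) = -1  (since 845 mod 8 = 5)
  pull out 2: (2/845) = -1  (since 845 mod 8 = 5)
  pull out 2: (2/845) = -1  (since 845 mod 8 = 5)
  pull out 2: (2/845) = -1  (since 845 mod 8 = 5)
  pull out 2: (2/845) = -1  (since 845 mod 8 = 5)
  pull out 2: (2/845) = -1  (since 845 mod 8 = 5)
  reciprocity: (3/845) -> +(845/3)
  reduce: (2/3)
  pull out 2: (2/3) = -1  (since 3 mod 8 = 3)
  (1/3) = 1
Product of signs = -1

-1


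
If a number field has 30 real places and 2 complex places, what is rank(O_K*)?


By Dirichlet's unit theorem:
rank = r1 + r2 - 1
= 30 + 2 - 1
= 31

31


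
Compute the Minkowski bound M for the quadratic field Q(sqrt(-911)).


d = -911, d mod 4 = 1, so disc(K) = d = -911; |disc(K)| = 911
Imaginary quadratic field, so n = 2, s = r2 = 1, r1 = 0
M = (n!/n^n) * (4/pi)^s * sqrt(|disc(K)|) = (2!/2^2) * (4/pi)^1 * sqrt(911)
= 0.5 * 1.273240 * 30.182777
= 19.2150

19.2150


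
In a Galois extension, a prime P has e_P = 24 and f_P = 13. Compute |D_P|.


|D_P| = e * f
= 24 * 13
= 312

312


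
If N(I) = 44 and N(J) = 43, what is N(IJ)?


N(IJ) = N(I) * N(J)
= 44 * 43
= 1892

1892


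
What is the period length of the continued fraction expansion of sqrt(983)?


Run the CF algorithm for sqrt(983).
a_0 = floor(sqrt(983)) = 31; set m_0=0, q_0=1.
Recurrence: m' = q*a - m,  q' = (d - m'^2)/q,  a' = floor((a_0 + m')/q').
  step 1: m=31, q=22, a=2
  step 2: m=13, q=37, a=1
  step 3: m=24, q=11, a=5
  step 4: m=31, q=2, a=31
  step 5: m=31, q=11, a=5
  step 6: m=24, q=37, a=1
  step 7: m=13, q=22, a=2
  step 8: m=31, q=1, a=62
a_8 = 2*a_0 = 62, so the period closes here.
sqrt(983) = [31; 2, 1, 5, 31, 5, 1, 2, 62]
Period length = 8

8


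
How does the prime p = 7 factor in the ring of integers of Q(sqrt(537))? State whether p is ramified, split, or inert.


K = Q(sqrt(537)). Since d mod 4 = 1, disc(K) = 537.
Check p | disc: 537 mod 7 = 5.
p does not divide disc. Compute Legendre symbol (d/p):
5^((7-1)/2) mod 7 = -1
(d/p) = -1, so p is inert: (p) stays prime with e=1, f=2, g=1.
Therefore p is inert.

inert


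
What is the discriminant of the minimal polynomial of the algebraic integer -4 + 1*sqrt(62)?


The element -4 + 1*sqrt(62) has minimal polynomial:
x^2 + 8*x - 46
Discriminant = (8)^2 - 4*(-46)
= 64 + 184
= 248

248


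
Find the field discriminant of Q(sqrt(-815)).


For K = Q(sqrt(d)) with d squarefree: disc(K) = d if d = 1 mod 4, and disc(K) = 4d if d = 2 or 3 mod 4.
Here d = -815, and d mod 4 = 1.
d = 1 mod 4 (O_K = Z[(1+sqrt(d))/2]), so disc(K) = d = -815

-815


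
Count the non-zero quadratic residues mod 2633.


For prime p, the number of non-zero quadratic residues is (p-1)/2.
= (2633-1)/2
= 1316

1316


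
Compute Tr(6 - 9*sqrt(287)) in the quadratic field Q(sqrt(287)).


Tr(a + b*sqrt(d)) = (a + b*sqrt(d)) + (a - b*sqrt(d)) = 2a
= 2 * (6)
= 12

12


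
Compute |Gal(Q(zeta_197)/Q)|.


|Gal(Q(zeta_197)/Q)| = phi(197)
= 196

196


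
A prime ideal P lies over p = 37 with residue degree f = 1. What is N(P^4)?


N(P^a) = p^(a*f)
= 37^(4*1)
= 37^4
= 1874161

1874161


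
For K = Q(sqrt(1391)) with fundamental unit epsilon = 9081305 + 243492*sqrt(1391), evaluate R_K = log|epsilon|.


epsilon = 9081305 + 243492*sqrt(1391)
= 1.8163e+07
R = ln(1.8163e+07)
= 16.7149

16.7149


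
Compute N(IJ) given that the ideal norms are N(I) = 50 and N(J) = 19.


N(IJ) = N(I) * N(J)
= 50 * 19
= 950

950


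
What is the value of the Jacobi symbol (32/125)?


Compute (32/125) via quadratic reciprocity:
  pull out 2: (2/125) = -1  (since 125 mod 8 = 5)
  pull out 2: (2/125) = -1  (since 125 mod 8 = 5)
  pull out 2: (2/125) = -1  (since 125 mod 8 = 5)
  pull out 2: (2/125) = -1  (since 125 mod 8 = 5)
  pull out 2: (2/125) = -1  (since 125 mod 8 = 5)
  (1/125) = 1
Product of signs = -1

-1


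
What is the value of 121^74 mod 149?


p = 149 is prime and the exponent is (p-1)/2 = 74, so by Euler's criterion 121^74 = (121/149) = +1 or -1 mod 149.
Compute by square-and-multiply:
  74 = 64 + 8 + 2 (binary 1001010)
  Repeated squaring mod 149: 121^1 = 121, 121^2 = 39, 121^4 = 31, 121^8 = 67, 121^16 = 19, 121^32 = 63, 121^64 = 95
  121^74 = 121^64 * 121^8 * 121^2 = 95 * 67 * 39 mod 149
    95 * 67 = 6365 = 107 mod 149
    107 * 39 = 4173 = 1 mod 149
  121^74 = 1 mod 149
Result 1: 121 is a quadratic residue mod 149.
121^74 mod 149 = 1

1


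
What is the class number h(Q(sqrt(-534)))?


K = Q(sqrt(-534)). d mod 4 = 2, so D = disc(K) = 4d = -2136
h(K) equals the number of primitive reduced positive-definite forms (a, b, c) = a*x^2 + b*x*y + c*y^2 with b^2 - 4ac = D,
where reduced means |b| <= a <= c, with b >= 0 whenever |b| = a or a = c, and primitive means gcd(a, b, c) = 1.
Reduced forces 3a^2 <= |D| = 2136, so 1 <= a <= 26; b must have the parity of D, and c = (b^2 - D)/(4a) must be an integer >= a.
Enumerate a = 1..26, b in [-a, a]:
  a=1: (1, 0, 534)  [1]
  a=2: (2, 0, 267)  [1]
  a=3: (3, 0, 178)  [1]
  a=4: none
  a=5: (5, -2, 107), (5, 2, 107)  [2]
  a=6: (6, 0, 89)  [1]
  a=7..9: none
  a=10: (10, -8, 55), (10, 8, 55)  [2]
  a=11: (11, -8, 50), (11, 8, 50)  [2]
  a=12: none
  a=13: (13, -10, 43), (13, 10, 43)  [2]
  a=14: none
  a=15: (15, -12, 38), (15, 12, 38)  [2]
  a=16..18: none
  a=19: (19, -12, 30), (19, 12, 30)  [2]
  a=20..21: none
  a=22: (22, -8, 25), (22, 8, 25)  [2]
  a=23: (23, -16, 26), (23, 16, 26)  [2]
  a=24..26: none
Total reduced forms: 1 + 1 + 1 + 2 + 1 + 2 + 2 + 2 + 2 + 2 + 2 + 2 = 20
h = 20

20


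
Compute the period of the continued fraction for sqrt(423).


Run the CF algorithm for sqrt(423).
a_0 = floor(sqrt(423)) = 20; set m_0=0, q_0=1.
Recurrence: m' = q*a - m,  q' = (d - m'^2)/q,  a' = floor((a_0 + m')/q').
  step 1: m=20, q=23, a=1
  step 2: m=3, q=18, a=1
  step 3: m=15, q=11, a=3
  step 4: m=18, q=9, a=4
  step 5: m=18, q=11, a=3
  step 6: m=15, q=18, a=1
  step 7: m=3, q=23, a=1
  step 8: m=20, q=1, a=40
a_8 = 2*a_0 = 40, so the period closes here.
sqrt(423) = [20; 1, 1, 3, 4, 3, 1, 1, 40]
Period length = 8

8


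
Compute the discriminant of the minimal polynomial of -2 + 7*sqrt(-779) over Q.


The element -2 + 7*sqrt(-779) has minimal polynomial:
x^2 + 4*x + 38175
Discriminant = (4)^2 - 4*(38175)
= 16 - 152700
= -152684

-152684


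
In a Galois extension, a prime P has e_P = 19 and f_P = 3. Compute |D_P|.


|D_P| = e * f
= 19 * 3
= 57

57


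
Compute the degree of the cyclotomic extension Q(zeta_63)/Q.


The degree equals Euler's totient phi(63).
63 = 3^2 * 7
phi(63) = 36

36


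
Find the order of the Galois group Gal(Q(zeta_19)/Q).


|Gal(Q(zeta_19)/Q)| = phi(19)
= 18

18


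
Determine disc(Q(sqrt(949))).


For K = Q(sqrt(d)) with d squarefree: disc(K) = d if d = 1 mod 4, and disc(K) = 4d if d = 2 or 3 mod 4.
Here d = 949, and d mod 4 = 1.
d = 1 mod 4 (O_K = Z[(1+sqrt(d))/2]), so disc(K) = d = 949

949


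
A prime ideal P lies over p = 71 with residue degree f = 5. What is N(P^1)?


N(P^a) = p^(a*f)
= 71^(1*5)
= 71^5
= 1804229351

1804229351


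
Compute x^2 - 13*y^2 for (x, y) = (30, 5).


x^2 - d*y^2
= 30^2 - 13*5^2
= 900 - 325
= 575

575


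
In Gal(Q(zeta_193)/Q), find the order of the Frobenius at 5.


The Frobenius at p in Gal(Q(zeta_n)/Q) = (Z/nZ)* is the class of p, so its order is ord_193(5), the smallest k >= 1 with 5^k = 1 mod 193.
n = 193 = 193, phi(193) = 192; the order divides phi(n).
Divisors of 192: 1, 2, 3, 4, 6, 8, 12, 16, 24, 32, 48, 64, 96, 192
Repeated squaring mod 193: 5^1 = 5, 5^2 = 25, 5^4 = 46, 5^8 = 186, 5^16 = 49, 5^32 = 85, 5^64 = 84, 5^128 = 108
Test divisors in increasing order:
  k=1: 5^1 = 5 mod 193
  k=2: 5^2 = 25 mod 193
  k=3: 5^3 = 25 * 5 = 125 mod 193
  k=4: 5^4 = 46 mod 193
  k=6: 5^6 = 46 * 25 = 185 mod 193
  k=8: 5^8 = 186 mod 193
  k=12: 5^12 = 186 * 46 = 64 mod 193
  k=16: 5^16 = 49 mod 193
  k=24: 5^24 = 49 * 186 = 43 mod 193
  k=32: 5^32 = 85 mod 193
  k=48: 5^48 = 85 * 49 = 112 mod 193
  k=64: 5^64 = 84 mod 193
  k=96: 5^96 = 84 * 85 = 192 mod 193
  k=192: 5^192 = 108 * 84 = 1 mod 193  <- first divisor giving 1
Order = 192

192


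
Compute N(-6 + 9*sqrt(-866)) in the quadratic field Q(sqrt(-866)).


N(a + b*sqrt(d)) = a^2 - d*b^2
= (-6)^2 - (-866)*(9)^2
= 36 + 70146
= 70182

70182


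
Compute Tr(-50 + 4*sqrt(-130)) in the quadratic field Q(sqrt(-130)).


Tr(a + b*sqrt(d)) = (a + b*sqrt(d)) + (a - b*sqrt(d)) = 2a
= 2 * (-50)
= -100

-100


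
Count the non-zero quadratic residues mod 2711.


For prime p, the number of non-zero quadratic residues is (p-1)/2.
= (2711-1)/2
= 1355

1355


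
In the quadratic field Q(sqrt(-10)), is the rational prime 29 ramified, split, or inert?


K = Q(sqrt(-10)). Since d mod 4 = 2, disc(K) = -40.
Check p | disc: -40 mod 29 = 18.
p does not divide disc. Compute Legendre symbol (d/p):
19^((29-1)/2) mod 29 = -1
(d/p) = -1, so p is inert: (p) stays prime with e=1, f=2, g=1.
Therefore p is inert.

inert


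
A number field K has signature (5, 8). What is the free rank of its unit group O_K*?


By Dirichlet's unit theorem:
rank = r1 + r2 - 1
= 5 + 8 - 1
= 12

12


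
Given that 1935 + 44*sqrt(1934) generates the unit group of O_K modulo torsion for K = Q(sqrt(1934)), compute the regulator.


epsilon = 1935 + 44*sqrt(1934)
= 3869.9997
R = ln(3869.9997)
= 8.2610

8.2610


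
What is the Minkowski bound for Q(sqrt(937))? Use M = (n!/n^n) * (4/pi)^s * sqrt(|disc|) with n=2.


d = 937, d mod 4 = 1, so disc(K) = d = 937; |disc(K)| = 937
Real quadratic field, so n = 2, s = r2 = 0, r1 = 2
M = (n!/n^n) * (4/pi)^s * sqrt(|disc(K)|) = (2!/2^2) * (4/pi)^0 * sqrt(937)
= 0.5 * 1.000000 * 30.610456
= 15.3052

15.3052


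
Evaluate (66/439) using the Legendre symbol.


p = 439 is prime, so compute (66/439) with the reciprocity algorithm (Jacobi-symbol steps: pull out 2s via (2/n), flip via reciprocity, reduce):
  pull out 2: (2/439) = +1  (since 439 mod 8 = 7)
  reciprocity: (33/439) -> +(439/33)
  reduce: (10/33)
  pull out 2: (2/33) = +1  (since 33 mod 8 = 1)
  reciprocity: (5/33) -> +(33/5)
  reduce: (3/5)
  reciprocity: (3/5) -> +(5/3)
  reduce: (2/3)
  pull out 2: (2/3) = -1  (since 3 mod 8 = 3)
  (1/3) = 1
Product of signs = -1
(66/439) = -1

-1


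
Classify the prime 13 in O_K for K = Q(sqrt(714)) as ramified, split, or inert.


K = Q(sqrt(714)). Since d mod 4 = 2, disc(K) = 2856.
Check p | disc: 2856 mod 13 = 9.
p does not divide disc. Compute Legendre symbol (d/p):
12^((13-1)/2) mod 13 = 1
(d/p) = 1, so p splits: (p) = P*P' with e=1, f=1, g=2.
Therefore p is split.

split


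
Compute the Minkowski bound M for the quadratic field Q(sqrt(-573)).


d = -573, d mod 4 = 3, so disc(K) = 4d = -2292; |disc(K)| = 2292
Imaginary quadratic field, so n = 2, s = r2 = 1, r1 = 0
M = (n!/n^n) * (4/pi)^s * sqrt(|disc(K)|) = (2!/2^2) * (4/pi)^1 * sqrt(2292)
= 0.5 * 1.273240 * 47.874837
= 30.4781

30.4781


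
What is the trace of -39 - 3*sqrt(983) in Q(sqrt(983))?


Tr(a + b*sqrt(d)) = (a + b*sqrt(d)) + (a - b*sqrt(d)) = 2a
= 2 * (-39)
= -78

-78


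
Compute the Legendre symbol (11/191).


p = 191 is prime, so compute (11/191) with the reciprocity algorithm (Jacobi-symbol steps: pull out 2s via (2/n), flip via reciprocity, reduce):
  reciprocity: (11/191) -> -(191/11)
  reduce: (4/11)
  pull out 2: (2/11) = -1  (since 11 mod 8 = 3)
  pull out 2: (2/11) = -1  (since 11 mod 8 = 3)
  (1/11) = 1
Product of signs = -1
(11/191) = -1

-1


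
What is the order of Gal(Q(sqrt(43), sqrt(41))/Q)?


The 2 square roots of distinct primes are multiplicatively independent over Q,
so [K:Q] = 2^2 and Gal(K/Q) is isomorphic to (Z/2Z)^2.
|Gal| = 2^2 = 4

4


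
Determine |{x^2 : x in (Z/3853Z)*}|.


For prime p, the number of non-zero quadratic residues is (p-1)/2.
= (3853-1)/2
= 1926

1926


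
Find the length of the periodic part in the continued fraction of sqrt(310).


Run the CF algorithm for sqrt(310).
a_0 = floor(sqrt(310)) = 17; set m_0=0, q_0=1.
Recurrence: m' = q*a - m,  q' = (d - m'^2)/q,  a' = floor((a_0 + m')/q').
  step 1: m=17, q=21, a=1
  step 2: m=4, q=14, a=1
  step 3: m=10, q=15, a=1
  step 4: m=5, q=19, a=1
  step 5: m=14, q=6, a=5
  step 6: m=16, q=9, a=3
  step 7: m=11, q=21, a=1
  step 8: m=10, q=10, a=2
  step 9: m=10, q=21, a=1
  step 10: m=11, q=9, a=3
  step 11: m=16, q=6, a=5
  step 12: m=14, q=19, a=1
  step 13: m=5, q=15, a=1
  step 14: m=10, q=14, a=1
  step 15: m=4, q=21, a=1
  step 16: m=17, q=1, a=34
a_16 = 2*a_0 = 34, so the period closes here.
sqrt(310) = [17; 1, 1, 1, 1, 5, 3, 1, 2, 1, 3, 5, 1, 1, 1, 1, 34]
Period length = 16

16


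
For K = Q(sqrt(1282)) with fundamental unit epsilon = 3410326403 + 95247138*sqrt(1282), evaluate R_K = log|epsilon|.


epsilon = 3410326403 + 95247138*sqrt(1282)
= 6.8207e+09
R = ln(6.8207e+09)
= 22.6432

22.6432


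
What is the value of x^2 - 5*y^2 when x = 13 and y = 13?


x^2 - d*y^2
= 13^2 - 5*13^2
= 169 - 845
= -676

-676


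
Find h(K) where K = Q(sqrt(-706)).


K = Q(sqrt(-706)). d mod 4 = 2, so D = disc(K) = 4d = -2824
h(K) equals the number of primitive reduced positive-definite forms (a, b, c) = a*x^2 + b*x*y + c*y^2 with b^2 - 4ac = D,
where reduced means |b| <= a <= c, with b >= 0 whenever |b| = a or a = c, and primitive means gcd(a, b, c) = 1.
Reduced forces 3a^2 <= |D| = 2824, so 1 <= a <= 30; b must have the parity of D, and c = (b^2 - D)/(4a) must be an integer >= a.
Enumerate a = 1..30, b in [-a, a]:
  a=1: (1, 0, 706)  [1]
  a=2: (2, 0, 353)  [1]
  a=3..4: none
  a=5: (5, -4, 142), (5, 4, 142)  [2]
  a=6: none
  a=7: (7, -2, 101), (7, 2, 101)  [2]
  a=8..9: none
  a=10: (10, -4, 71), (10, 4, 71)  [2]
  a=11: (11, -6, 65), (11, 6, 65)  [2]
  a=12: none
  a=13: (13, -6, 55), (13, 6, 55)  [2]
  a=14: (14, -12, 53), (14, 12, 53)  [2]
  a=15..16: none
  a=17: (17, -10, 43), (17, 10, 43)  [2]
  a=18: none
  a=19: (19, -8, 38), (19, 8, 38)  [2]
  a=20..21: none
  a=22: (22, -16, 35), (22, 16, 35)  [2]
  a=23..24: none
  a=25: (25, -24, 34), (25, 24, 34)  [2]
  a=26: (26, -20, 31), (26, 20, 31)  [2]
  a=27..30: none
Total reduced forms: 1 + 1 + 2 + 2 + 2 + 2 + 2 + 2 + 2 + 2 + 2 + 2 + 2 = 24
h = 24

24


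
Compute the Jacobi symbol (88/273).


Compute (88/273) via quadratic reciprocity:
  pull out 2: (2/273) = +1  (since 273 mod 8 = 1)
  pull out 2: (2/273) = +1  (since 273 mod 8 = 1)
  pull out 2: (2/273) = +1  (since 273 mod 8 = 1)
  reciprocity: (11/273) -> +(273/11)
  reduce: (9/11)
  reciprocity: (9/11) -> +(11/9)
  reduce: (2/9)
  pull out 2: (2/9) = +1  (since 9 mod 8 = 1)
  (1/9) = 1
Product of signs = 1

1


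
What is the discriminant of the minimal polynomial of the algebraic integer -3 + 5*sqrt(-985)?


The element -3 + 5*sqrt(-985) has minimal polynomial:
x^2 + 6*x + 24634
Discriminant = (6)^2 - 4*(24634)
= 36 - 98536
= -98500

-98500


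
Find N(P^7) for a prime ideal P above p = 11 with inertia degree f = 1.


N(P^a) = p^(a*f)
= 11^(7*1)
= 11^7
= 19487171

19487171


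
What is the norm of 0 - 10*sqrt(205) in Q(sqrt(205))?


N(a + b*sqrt(d)) = a^2 - d*b^2
= (0)^2 - (205)*(-10)^2
= 0 - 20500
= -20500

-20500


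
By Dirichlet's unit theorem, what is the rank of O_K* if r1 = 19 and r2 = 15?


By Dirichlet's unit theorem:
rank = r1 + r2 - 1
= 19 + 15 - 1
= 33

33


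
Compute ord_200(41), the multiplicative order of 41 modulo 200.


We want ord_200(41), the smallest k >= 1 with 41^k = 1 mod 200.
n = 200 = 2^3 * 5^2, phi(200) = 80; the order divides phi(n).
Divisors of 80: 1, 2, 4, 5, 8, 10, 16, 20, 40, 80
Repeated squaring mod 200: 41^1 = 41, 41^2 = 81, 41^4 = 161, 41^8 = 121, 41^16 = 41, 41^32 = 81, 41^64 = 161
Test divisors in increasing order:
  k=1: 41^1 = 41 mod 200
  k=2: 41^2 = 81 mod 200
  k=4: 41^4 = 161 mod 200
  k=5: 41^5 = 161 * 41 = 1 mod 200  <- first divisor giving 1
Order = 5

5


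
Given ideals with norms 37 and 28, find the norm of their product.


N(IJ) = N(I) * N(J)
= 37 * 28
= 1036

1036


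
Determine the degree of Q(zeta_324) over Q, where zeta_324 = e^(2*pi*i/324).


The degree equals Euler's totient phi(324).
324 = 2^2 * 3^4
phi(324) = 108

108


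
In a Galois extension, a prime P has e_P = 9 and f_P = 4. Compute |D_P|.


|D_P| = e * f
= 9 * 4
= 36

36


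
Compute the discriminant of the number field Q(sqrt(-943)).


For K = Q(sqrt(d)) with d squarefree: disc(K) = d if d = 1 mod 4, and disc(K) = 4d if d = 2 or 3 mod 4.
Here d = -943, and d mod 4 = 1.
d = 1 mod 4 (O_K = Z[(1+sqrt(d))/2]), so disc(K) = d = -943

-943


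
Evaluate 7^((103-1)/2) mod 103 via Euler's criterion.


p = 103 is prime and the exponent is (p-1)/2 = 51, so by Euler's criterion 7^51 = (7/103) = +1 or -1 mod 103.
Compute by square-and-multiply:
  51 = 32 + 16 + 2 + 1 (binary 110011)
  Repeated squaring mod 103: 7^1 = 7, 7^2 = 49, 7^4 = 32, 7^8 = 97, 7^16 = 36, 7^32 = 60
  7^51 = 7^32 * 7^16 * 7^2 * 7^1 = 60 * 36 * 49 * 7 mod 103
    60 * 36 = 2160 = 100 mod 103
    100 * 49 = 4900 = 59 mod 103
    59 * 7 = 413 = 1 mod 103
  7^51 = 1 mod 103
Result 1: 7 is a quadratic residue mod 103.
7^51 mod 103 = 1

1


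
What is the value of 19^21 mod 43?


p = 43 is prime and the exponent is (p-1)/2 = 21, so by Euler's criterion 19^21 = (19/43) = +1 or -1 mod 43.
Compute by square-and-multiply:
  21 = 16 + 4 + 1 (binary 10101)
  Repeated squaring mod 43: 19^1 = 19, 19^2 = 17, 19^4 = 31, 19^8 = 15, 19^16 = 10
  19^21 = 19^16 * 19^4 * 19^1 = 10 * 31 * 19 mod 43
    10 * 31 = 310 = 9 mod 43
    9 * 19 = 171 = 42 mod 43
  19^21 = 42 mod 43
Result 42 = p - 1 = -1 mod 43: 19 is a quadratic non-residue mod 43. As a residue in [0, p-1] the value is 42.
19^21 mod 43 = 42

42


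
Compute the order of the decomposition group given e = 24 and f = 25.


|D_P| = e * f
= 24 * 25
= 600

600


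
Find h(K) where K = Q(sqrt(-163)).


K = Q(sqrt(-163)). d mod 4 = 1, so D = disc(K) = d = -163
h(K) equals the number of primitive reduced positive-definite forms (a, b, c) = a*x^2 + b*x*y + c*y^2 with b^2 - 4ac = D,
where reduced means |b| <= a <= c, with b >= 0 whenever |b| = a or a = c, and primitive means gcd(a, b, c) = 1.
Reduced forces 3a^2 <= |D| = 163, so 1 <= a <= 7; b must have the parity of D, and c = (b^2 - D)/(4a) must be an integer >= a.
Enumerate a = 1..7, b in [-a, a]:
  a=1: (1, 1, 41)  [1]
  a=2..7: none
Total reduced forms: 1
h = 1

1


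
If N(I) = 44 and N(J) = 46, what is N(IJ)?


N(IJ) = N(I) * N(J)
= 44 * 46
= 2024

2024


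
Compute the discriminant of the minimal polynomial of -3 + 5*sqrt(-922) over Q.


The element -3 + 5*sqrt(-922) has minimal polynomial:
x^2 + 6*x + 23059
Discriminant = (6)^2 - 4*(23059)
= 36 - 92236
= -92200

-92200


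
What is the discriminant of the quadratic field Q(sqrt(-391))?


For K = Q(sqrt(d)) with d squarefree: disc(K) = d if d = 1 mod 4, and disc(K) = 4d if d = 2 or 3 mod 4.
Here d = -391, and d mod 4 = 1.
d = 1 mod 4 (O_K = Z[(1+sqrt(d))/2]), so disc(K) = d = -391

-391
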